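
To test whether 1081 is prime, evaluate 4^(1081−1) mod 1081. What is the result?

200

4^1 ≡ 4 (mod 1081)
4^2 ≡ 4^2 = 16 ≡ 16 (mod 1081)
4^4 ≡ 16^2 = 256 ≡ 256 (mod 1081)
4^8 ≡ 256^2 = 65536 ≡ 676 (mod 1081)
4^16 ≡ 676^2 = 456976 ≡ 794 (mod 1081)
4^32 ≡ 794^2 = 630436 ≡ 213 (mod 1081)
4^64 ≡ 213^2 = 45369 ≡ 1048 (mod 1081)
4^128 ≡ 1048^2 = 1098304 ≡ 8 (mod 1081)
4^256 ≡ 8^2 = 64 ≡ 64 (mod 1081)
4^512 ≡ 64^2 = 4096 ≡ 853 (mod 1081)
4^1024 ≡ 853^2 = 727609 ≡ 96 (mod 1081)
1080 = 1024 + 32 + 16 + 8 in binary powers of 2.
So 4^1080 ≡ 96 · 213 · 794 · 676 ≡ 200 (mod 1081).
Since 200 ≠ 1, base 4 is a Fermat witness: 1081 is composite.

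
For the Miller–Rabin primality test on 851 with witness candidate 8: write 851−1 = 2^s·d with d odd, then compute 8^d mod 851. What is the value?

851 − 1 = 850 = 2^1 · 425, so d = 425.
8^1 ≡ 8 (mod 851)
8^2 ≡ 8^2 = 64 ≡ 64 (mod 851)
8^4 ≡ 64^2 = 4096 ≡ 692 (mod 851)
8^8 ≡ 692^2 = 478864 ≡ 602 (mod 851)
8^16 ≡ 602^2 = 362404 ≡ 729 (mod 851)
8^32 ≡ 729^2 = 531441 ≡ 417 (mod 851)
8^64 ≡ 417^2 = 173889 ≡ 285 (mod 851)
8^128 ≡ 285^2 = 81225 ≡ 380 (mod 851)
8^256 ≡ 380^2 = 144400 ≡ 581 (mod 851)
425 = 256 + 128 + 32 + 8 + 1 in binary powers of 2.
So 8^425 ≡ 581 · 380 · 417 · 602 · 8 ≡ 541 (mod 851).
Squaring chain: 541; never reaches −1, so base 8 is a Miller–Rabin witness that 851 is composite.

541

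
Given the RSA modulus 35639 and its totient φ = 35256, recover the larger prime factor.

φ(n) = (p−1)(q−1) = n − (p+q) + 1, so p + q = 35639 − 35256 + 1 = 384.
p and q are the roots of t² − 384t + 35639 = 0.
Discriminant: 384² − 4·35639 = 147456 − 142556 = 4900; √4900 = 70.
q = (384 − 70)/2 = 157, p = (384 + 70)/2 = 227.
Check: 157 · 227 = 35639.

227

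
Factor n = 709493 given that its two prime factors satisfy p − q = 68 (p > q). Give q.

809

Since p = q + 68, we have 709493 = q(q + 68), so q² + 68q − 709493 = 0.
Discriminant: 68² + 4·709493 = 4624 + 2837972 = 2842596; √2842596 = 1686.
q = (−68 + 1686)/2 = 809, and p = q + 68 = 877.
Check: 809 · 877 = 709493.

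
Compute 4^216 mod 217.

190

4^1 ≡ 4 (mod 217)
4^2 ≡ 4^2 = 16 ≡ 16 (mod 217)
4^4 ≡ 16^2 = 256 ≡ 39 (mod 217)
4^8 ≡ 39^2 = 1521 ≡ 2 (mod 217)
4^16 ≡ 2^2 = 4 ≡ 4 (mod 217)
4^32 ≡ 4^2 = 16 ≡ 16 (mod 217)
4^64 ≡ 16^2 = 256 ≡ 39 (mod 217)
4^128 ≡ 39^2 = 1521 ≡ 2 (mod 217)
216 = 128 + 64 + 16 + 8 in binary powers of 2.
So 4^216 ≡ 2 · 39 · 4 · 2 ≡ 190 (mod 217).
Since 190 ≠ 1, base 4 is a Fermat witness: 217 is composite.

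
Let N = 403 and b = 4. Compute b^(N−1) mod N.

4^1 ≡ 4 (mod 403)
4^2 ≡ 4^2 = 16 ≡ 16 (mod 403)
4^4 ≡ 16^2 = 256 ≡ 256 (mod 403)
4^8 ≡ 256^2 = 65536 ≡ 250 (mod 403)
4^16 ≡ 250^2 = 62500 ≡ 35 (mod 403)
4^32 ≡ 35^2 = 1225 ≡ 16 (mod 403)
4^64 ≡ 16^2 = 256 ≡ 256 (mod 403)
4^128 ≡ 256^2 = 65536 ≡ 250 (mod 403)
4^256 ≡ 250^2 = 62500 ≡ 35 (mod 403)
402 = 256 + 128 + 16 + 2 in binary powers of 2.
So 4^402 ≡ 35 · 250 · 35 · 16 ≡ 326 (mod 403).
Since 326 ≠ 1, base 4 is a Fermat witness: 403 is composite.

326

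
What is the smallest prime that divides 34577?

71

34577 is odd.
Digit sum 26, not divisible by 3.
Ends in 7: not divisible by 5.
7: 34577 = 7·4939 + 4
11: 34577 = 11·3143 + 4
13: 34577 = 13·2659 + 10
17: 34577 = 17·2033 + 16
19: 34577 = 19·1819 + 16
23: 34577 = 23·1503 + 8
29: 34577 = 29·1192 + 9
31: 34577 = 31·1115 + 12
37: 34577 = 37·934 + 19
41: 34577 = 41·843 + 14
43: 34577 = 43·804 + 5
47: 34577 = 47·735 + 32
53: 34577 = 53·652 + 21
59: 34577 = 59·586 + 3
61: 34577 = 61·566 + 51
67: 34577 = 67·516 + 5
71: 34577 = 71·487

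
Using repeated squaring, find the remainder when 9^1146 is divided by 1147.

9^1 ≡ 9 (mod 1147)
9^2 ≡ 9^2 = 81 ≡ 81 (mod 1147)
9^4 ≡ 81^2 = 6561 ≡ 826 (mod 1147)
9^8 ≡ 826^2 = 682276 ≡ 958 (mod 1147)
9^16 ≡ 958^2 = 917764 ≡ 164 (mod 1147)
9^32 ≡ 164^2 = 26896 ≡ 515 (mod 1147)
9^64 ≡ 515^2 = 265225 ≡ 268 (mod 1147)
9^128 ≡ 268^2 = 71824 ≡ 710 (mod 1147)
9^256 ≡ 710^2 = 504100 ≡ 567 (mod 1147)
9^512 ≡ 567^2 = 321489 ≡ 329 (mod 1147)
9^1024 ≡ 329^2 = 108241 ≡ 423 (mod 1147)
1146 = 1024 + 64 + 32 + 16 + 8 + 2 in binary powers of 2.
So 9^1146 ≡ 423 · 268 · 515 · 164 · 958 · 81 ≡ 1062 (mod 1147).
Since 1062 ≠ 1, base 9 is a Fermat witness: 1147 is composite.

1062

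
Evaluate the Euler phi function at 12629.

Factor: 12629 = 73 · 173.
φ(12629) = (73−1) · (173−1) = 72 · 172 = 12384.

12384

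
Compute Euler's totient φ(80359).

72576

Factor: 80359 = 17 · 29 · 163.
φ(80359) = (17−1) · (29−1) · (163−1) = 16 · 28 · 162 = 72576.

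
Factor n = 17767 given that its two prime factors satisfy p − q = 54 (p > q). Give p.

163

Since p = q + 54, we have 17767 = q(q + 54), so q² + 54q − 17767 = 0.
Discriminant: 54² + 4·17767 = 2916 + 71068 = 73984; √73984 = 272.
q = (−54 + 272)/2 = 109, and p = q + 54 = 163.
Check: 109 · 163 = 17767.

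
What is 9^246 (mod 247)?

235

9^1 ≡ 9 (mod 247)
9^2 ≡ 9^2 = 81 ≡ 81 (mod 247)
9^4 ≡ 81^2 = 6561 ≡ 139 (mod 247)
9^8 ≡ 139^2 = 19321 ≡ 55 (mod 247)
9^16 ≡ 55^2 = 3025 ≡ 61 (mod 247)
9^32 ≡ 61^2 = 3721 ≡ 16 (mod 247)
9^64 ≡ 16^2 = 256 ≡ 9 (mod 247)
9^128 ≡ 9^2 = 81 ≡ 81 (mod 247)
246 = 128 + 64 + 32 + 16 + 4 + 2 in binary powers of 2.
So 9^246 ≡ 81 · 9 · 16 · 61 · 139 · 81 ≡ 235 (mod 247).
Since 235 ≠ 1, base 9 is a Fermat witness: 247 is composite.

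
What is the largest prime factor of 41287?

41287 = 19 · 2173
2173 = 41 · 53
53 is prime.
So 41287 = 19 · 41 · 53; the largest prime factor is 53.

53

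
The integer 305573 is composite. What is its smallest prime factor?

305573 is odd.
Digit sum 23, not divisible by 3.
Ends in 3: not divisible by 5.
7: 305573 = 7·43653 + 2
11: 305573 = 11·27779 + 4
13: 305573 = 13·23505 + 8
17: 305573 = 17·17974 + 15
19: 305573 = 19·16082 + 15
23: 305573 = 23·13285 + 18
29: 305573 = 29·10537

29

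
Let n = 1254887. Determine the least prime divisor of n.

41

1254887 is odd.
Digit sum 35, not divisible by 3.
Ends in 7: not divisible by 5.
7: 1254887 = 7·179269 + 4
11: 1254887 = 11·114080 + 7
13: 1254887 = 13·96529 + 10
17: 1254887 = 17·73816 + 15
19: 1254887 = 19·66046 + 13
23: 1254887 = 23·54560 + 7
29: 1254887 = 29·43271 + 28
31: 1254887 = 31·40480 + 7
37: 1254887 = 37·33915 + 32
41: 1254887 = 41·30607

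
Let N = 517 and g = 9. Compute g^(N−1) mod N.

9^1 ≡ 9 (mod 517)
9^2 ≡ 9^2 = 81 ≡ 81 (mod 517)
9^4 ≡ 81^2 = 6561 ≡ 357 (mod 517)
9^8 ≡ 357^2 = 127449 ≡ 267 (mod 517)
9^16 ≡ 267^2 = 71289 ≡ 460 (mod 517)
9^32 ≡ 460^2 = 211600 ≡ 147 (mod 517)
9^64 ≡ 147^2 = 21609 ≡ 412 (mod 517)
9^128 ≡ 412^2 = 169744 ≡ 168 (mod 517)
9^256 ≡ 168^2 = 28224 ≡ 306 (mod 517)
9^512 ≡ 306^2 = 93636 ≡ 59 (mod 517)
516 = 512 + 4 in binary powers of 2.
So 9^516 ≡ 59 · 357 ≡ 383 (mod 517).
Since 383 ≠ 1, base 9 is a Fermat witness: 517 is composite.

383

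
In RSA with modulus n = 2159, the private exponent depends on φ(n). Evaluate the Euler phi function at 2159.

Factor: 2159 = 17 · 127.
φ(2159) = (17−1) · (127−1) = 16 · 126 = 2016.

2016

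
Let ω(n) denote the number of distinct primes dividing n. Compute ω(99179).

99179 = 41^2 · 59
99179 = 41^2 · 59, which has 2 distinct prime factors.

2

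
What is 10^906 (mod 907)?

1

10^1 ≡ 10 (mod 907)
10^2 ≡ 10^2 = 100 ≡ 100 (mod 907)
10^4 ≡ 100^2 = 10000 ≡ 23 (mod 907)
10^8 ≡ 23^2 = 529 ≡ 529 (mod 907)
10^16 ≡ 529^2 = 279841 ≡ 485 (mod 907)
10^32 ≡ 485^2 = 235225 ≡ 312 (mod 907)
10^64 ≡ 312^2 = 97344 ≡ 295 (mod 907)
10^128 ≡ 295^2 = 87025 ≡ 860 (mod 907)
10^256 ≡ 860^2 = 739600 ≡ 395 (mod 907)
10^512 ≡ 395^2 = 156025 ≡ 21 (mod 907)
906 = 512 + 256 + 128 + 8 + 2 in binary powers of 2.
So 10^906 ≡ 21 · 395 · 860 · 529 · 100 ≡ 1 (mod 907).
Since the result is 1, base 10 gives no evidence that 907 is composite.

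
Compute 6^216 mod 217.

6^1 ≡ 6 (mod 217)
6^2 ≡ 6^2 = 36 ≡ 36 (mod 217)
6^4 ≡ 36^2 = 1296 ≡ 211 (mod 217)
6^8 ≡ 211^2 = 44521 ≡ 36 (mod 217)
6^16 ≡ 36^2 = 1296 ≡ 211 (mod 217)
6^32 ≡ 211^2 = 44521 ≡ 36 (mod 217)
6^64 ≡ 36^2 = 1296 ≡ 211 (mod 217)
6^128 ≡ 211^2 = 44521 ≡ 36 (mod 217)
216 = 128 + 64 + 16 + 8 in binary powers of 2.
So 6^216 ≡ 36 · 211 · 211 · 36 ≡ 1 (mod 217).
Since the result is 1, base 6 gives no evidence that 217 is composite.

1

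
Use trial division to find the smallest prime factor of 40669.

67

40669 is odd.
Digit sum 25, not divisible by 3.
Ends in 9: not divisible by 5.
7: 40669 = 7·5809 + 6
11: 40669 = 11·3697 + 2
13: 40669 = 13·3128 + 5
17: 40669 = 17·2392 + 5
19: 40669 = 19·2140 + 9
23: 40669 = 23·1768 + 5
29: 40669 = 29·1402 + 11
31: 40669 = 31·1311 + 28
37: 40669 = 37·1099 + 6
41: 40669 = 41·991 + 38
43: 40669 = 43·945 + 34
47: 40669 = 47·865 + 14
53: 40669 = 53·767 + 18
59: 40669 = 59·689 + 18
61: 40669 = 61·666 + 43
67: 40669 = 67·607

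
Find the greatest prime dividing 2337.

2337 = 3 · 779
779 = 19 · 41
41 is prime.
So 2337 = 3 · 19 · 41; the largest prime factor is 41.

41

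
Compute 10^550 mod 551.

10^1 ≡ 10 (mod 551)
10^2 ≡ 10^2 = 100 ≡ 100 (mod 551)
10^4 ≡ 100^2 = 10000 ≡ 82 (mod 551)
10^8 ≡ 82^2 = 6724 ≡ 112 (mod 551)
10^16 ≡ 112^2 = 12544 ≡ 422 (mod 551)
10^32 ≡ 422^2 = 178084 ≡ 111 (mod 551)
10^64 ≡ 111^2 = 12321 ≡ 199 (mod 551)
10^128 ≡ 199^2 = 39601 ≡ 480 (mod 551)
10^256 ≡ 480^2 = 230400 ≡ 82 (mod 551)
10^512 ≡ 82^2 = 6724 ≡ 112 (mod 551)
550 = 512 + 32 + 4 + 2 in binary powers of 2.
So 10^550 ≡ 112 · 111 · 82 · 100 ≡ 237 (mod 551).
Since 237 ≠ 1, base 10 is a Fermat witness: 551 is composite.

237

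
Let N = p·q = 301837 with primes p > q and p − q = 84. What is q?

Since p = q + 84, we have 301837 = q(q + 84), so q² + 84q − 301837 = 0.
Discriminant: 84² + 4·301837 = 7056 + 1207348 = 1214404; √1214404 = 1102.
q = (−84 + 1102)/2 = 509, and p = q + 84 = 593.
Check: 509 · 593 = 301837.

509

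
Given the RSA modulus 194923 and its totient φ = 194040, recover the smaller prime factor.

φ(n) = (p−1)(q−1) = n − (p+q) + 1, so p + q = 194923 − 194040 + 1 = 884.
p and q are the roots of t² − 884t + 194923 = 0.
Discriminant: 884² − 4·194923 = 781456 − 779692 = 1764; √1764 = 42.
q = (884 − 42)/2 = 421, p = (884 + 42)/2 = 463.
Check: 421 · 463 = 194923.

421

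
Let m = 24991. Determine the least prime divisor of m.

67

24991 is odd.
Digit sum 25, not divisible by 3.
Ends in 1: not divisible by 5.
7: 24991 = 7·3570 + 1
11: 24991 = 11·2271 + 10
13: 24991 = 13·1922 + 5
17: 24991 = 17·1470 + 1
19: 24991 = 19·1315 + 6
23: 24991 = 23·1086 + 13
29: 24991 = 29·861 + 22
31: 24991 = 31·806 + 5
37: 24991 = 37·675 + 16
41: 24991 = 41·609 + 22
43: 24991 = 43·581 + 8
47: 24991 = 47·531 + 34
53: 24991 = 53·471 + 28
59: 24991 = 59·423 + 34
61: 24991 = 61·409 + 42
67: 24991 = 67·373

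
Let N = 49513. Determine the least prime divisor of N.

67

49513 is odd.
Digit sum 22, not divisible by 3.
Ends in 3: not divisible by 5.
7: 49513 = 7·7073 + 2
11: 49513 = 11·4501 + 2
13: 49513 = 13·3808 + 9
17: 49513 = 17·2912 + 9
19: 49513 = 19·2605 + 18
23: 49513 = 23·2152 + 17
29: 49513 = 29·1707 + 10
31: 49513 = 31·1597 + 6
37: 49513 = 37·1338 + 7
41: 49513 = 41·1207 + 26
43: 49513 = 43·1151 + 20
47: 49513 = 47·1053 + 22
53: 49513 = 53·934 + 11
59: 49513 = 59·839 + 12
61: 49513 = 61·811 + 42
67: 49513 = 67·739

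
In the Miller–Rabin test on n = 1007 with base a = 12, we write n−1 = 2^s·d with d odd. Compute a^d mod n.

198

1007 − 1 = 1006 = 2^1 · 503, so d = 503.
12^1 ≡ 12 (mod 1007)
12^2 ≡ 12^2 = 144 ≡ 144 (mod 1007)
12^4 ≡ 144^2 = 20736 ≡ 596 (mod 1007)
12^8 ≡ 596^2 = 355216 ≡ 752 (mod 1007)
12^16 ≡ 752^2 = 565504 ≡ 577 (mod 1007)
12^32 ≡ 577^2 = 332929 ≡ 619 (mod 1007)
12^64 ≡ 619^2 = 383161 ≡ 501 (mod 1007)
12^128 ≡ 501^2 = 251001 ≡ 258 (mod 1007)
12^256 ≡ 258^2 = 66564 ≡ 102 (mod 1007)
503 = 256 + 128 + 64 + 32 + 16 + 4 + 2 + 1 in binary powers of 2.
So 12^503 ≡ 102 · 258 · 501 · 619 · 577 · 596 · 144 · 12 ≡ 198 (mod 1007).
Squaring chain: 198; never reaches −1, so base 12 is a Miller–Rabin witness that 1007 is composite.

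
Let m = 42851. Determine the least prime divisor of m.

42851 is odd.
Digit sum 20, not divisible by 3.
Ends in 1: not divisible by 5.
7: 42851 = 7·6121 + 4
11: 42851 = 11·3895 + 6
13: 42851 = 13·3296 + 3
17: 42851 = 17·2520 + 11
19: 42851 = 19·2255 + 6
23: 42851 = 23·1863 + 2
29: 42851 = 29·1477 + 18
31: 42851 = 31·1382 + 9
37: 42851 = 37·1158 + 5
41: 42851 = 41·1045 + 6
43: 42851 = 43·996 + 23
47: 42851 = 47·911 + 34
53: 42851 = 53·808 + 27
59: 42851 = 59·726 + 17
61: 42851 = 61·702 + 29
67: 42851 = 67·639 + 38
71: 42851 = 71·603 + 38
73: 42851 = 73·587

73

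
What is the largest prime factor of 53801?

73

53801 = 11 · 4891
4891 = 67 · 73
73 is prime.
So 53801 = 11 · 67 · 73; the largest prime factor is 73.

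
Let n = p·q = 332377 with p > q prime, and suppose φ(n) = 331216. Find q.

509

φ(n) = (p−1)(q−1) = n − (p+q) + 1, so p + q = 332377 − 331216 + 1 = 1162.
p and q are the roots of t² − 1162t + 332377 = 0.
Discriminant: 1162² − 4·332377 = 1350244 − 1329508 = 20736; √20736 = 144.
q = (1162 − 144)/2 = 509, p = (1162 + 144)/2 = 653.
Check: 509 · 653 = 332377.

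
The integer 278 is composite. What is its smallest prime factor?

278 is even: 2 divides it.

2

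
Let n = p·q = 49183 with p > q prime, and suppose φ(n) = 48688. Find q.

φ(n) = (p−1)(q−1) = n − (p+q) + 1, so p + q = 49183 − 48688 + 1 = 496.
p and q are the roots of t² − 496t + 49183 = 0.
Discriminant: 496² − 4·49183 = 246016 − 196732 = 49284; √49284 = 222.
q = (496 − 222)/2 = 137, p = (496 + 222)/2 = 359.
Check: 137 · 359 = 49183.

137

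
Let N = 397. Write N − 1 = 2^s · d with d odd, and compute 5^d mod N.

334

397 − 1 = 396 = 2^2 · 99, so d = 99.
5^1 ≡ 5 (mod 397)
5^2 ≡ 5^2 = 25 ≡ 25 (mod 397)
5^4 ≡ 25^2 = 625 ≡ 228 (mod 397)
5^8 ≡ 228^2 = 51984 ≡ 374 (mod 397)
5^16 ≡ 374^2 = 139876 ≡ 132 (mod 397)
5^32 ≡ 132^2 = 17424 ≡ 353 (mod 397)
5^64 ≡ 353^2 = 124609 ≡ 348 (mod 397)
99 = 64 + 32 + 2 + 1 in binary powers of 2.
So 5^99 ≡ 348 · 353 · 25 · 5 ≡ 334 (mod 397).
Squaring chain: 334 → 396; reaches −1, so base 5 does not prove 397 composite.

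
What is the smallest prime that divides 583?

11

583 is odd.
Digit sum 16, not divisible by 3.
Ends in 3: not divisible by 5.
7: 583 = 7·83 + 2
11: 583 = 11·53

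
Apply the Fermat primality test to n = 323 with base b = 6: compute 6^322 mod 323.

104

6^1 ≡ 6 (mod 323)
6^2 ≡ 6^2 = 36 ≡ 36 (mod 323)
6^4 ≡ 36^2 = 1296 ≡ 4 (mod 323)
6^8 ≡ 4^2 = 16 ≡ 16 (mod 323)
6^16 ≡ 16^2 = 256 ≡ 256 (mod 323)
6^32 ≡ 256^2 = 65536 ≡ 290 (mod 323)
6^64 ≡ 290^2 = 84100 ≡ 120 (mod 323)
6^128 ≡ 120^2 = 14400 ≡ 188 (mod 323)
6^256 ≡ 188^2 = 35344 ≡ 137 (mod 323)
322 = 256 + 64 + 2 in binary powers of 2.
So 6^322 ≡ 137 · 120 · 36 ≡ 104 (mod 323).
Since 104 ≠ 1, base 6 is a Fermat witness: 323 is composite.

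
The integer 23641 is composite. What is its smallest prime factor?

23641 is odd.
Digit sum 16, not divisible by 3.
Ends in 1: not divisible by 5.
7: 23641 = 7·3377 + 2
11: 23641 = 11·2149 + 2
13: 23641 = 13·1818 + 7
17: 23641 = 17·1390 + 11
19: 23641 = 19·1244 + 5
23: 23641 = 23·1027 + 20
29: 23641 = 29·815 + 6
31: 23641 = 31·762 + 19
37: 23641 = 37·638 + 35
41: 23641 = 41·576 + 25
43: 23641 = 43·549 + 34
47: 23641 = 47·503

47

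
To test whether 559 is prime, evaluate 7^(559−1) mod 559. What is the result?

259

7^1 ≡ 7 (mod 559)
7^2 ≡ 7^2 = 49 ≡ 49 (mod 559)
7^4 ≡ 49^2 = 2401 ≡ 165 (mod 559)
7^8 ≡ 165^2 = 27225 ≡ 393 (mod 559)
7^16 ≡ 393^2 = 154449 ≡ 165 (mod 559)
7^32 ≡ 165^2 = 27225 ≡ 393 (mod 559)
7^64 ≡ 393^2 = 154449 ≡ 165 (mod 559)
7^128 ≡ 165^2 = 27225 ≡ 393 (mod 559)
7^256 ≡ 393^2 = 154449 ≡ 165 (mod 559)
7^512 ≡ 165^2 = 27225 ≡ 393 (mod 559)
558 = 512 + 32 + 8 + 4 + 2 in binary powers of 2.
So 7^558 ≡ 393 · 393 · 393 · 165 · 49 ≡ 259 (mod 559).
Since 259 ≠ 1, base 7 is a Fermat witness: 559 is composite.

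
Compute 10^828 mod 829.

10^1 ≡ 10 (mod 829)
10^2 ≡ 10^2 = 100 ≡ 100 (mod 829)
10^4 ≡ 100^2 = 10000 ≡ 52 (mod 829)
10^8 ≡ 52^2 = 2704 ≡ 217 (mod 829)
10^16 ≡ 217^2 = 47089 ≡ 665 (mod 829)
10^32 ≡ 665^2 = 442225 ≡ 368 (mod 829)
10^64 ≡ 368^2 = 135424 ≡ 297 (mod 829)
10^128 ≡ 297^2 = 88209 ≡ 335 (mod 829)
10^256 ≡ 335^2 = 112225 ≡ 310 (mod 829)
10^512 ≡ 310^2 = 96100 ≡ 765 (mod 829)
828 = 512 + 256 + 32 + 16 + 8 + 4 in binary powers of 2.
So 10^828 ≡ 765 · 310 · 368 · 665 · 217 · 52 ≡ 1 (mod 829).
Since the result is 1, base 10 gives no evidence that 829 is composite.

1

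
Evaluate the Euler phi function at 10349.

10140

Factor: 10349 = 79 · 131.
φ(10349) = (79−1) · (131−1) = 78 · 130 = 10140.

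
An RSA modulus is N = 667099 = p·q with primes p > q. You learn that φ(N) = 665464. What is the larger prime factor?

φ(n) = (p−1)(q−1) = n − (p+q) + 1, so p + q = 667099 − 665464 + 1 = 1636.
p and q are the roots of t² − 1636t + 667099 = 0.
Discriminant: 1636² − 4·667099 = 2676496 − 2668396 = 8100; √8100 = 90.
q = (1636 − 90)/2 = 773, p = (1636 + 90)/2 = 863.
Check: 773 · 863 = 667099.

863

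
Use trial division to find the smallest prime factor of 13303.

13303 is odd.
Digit sum 10, not divisible by 3.
Ends in 3: not divisible by 5.
7: 13303 = 7·1900 + 3
11: 13303 = 11·1209 + 4
13: 13303 = 13·1023 + 4
17: 13303 = 17·782 + 9
19: 13303 = 19·700 + 3
23: 13303 = 23·578 + 9
29: 13303 = 29·458 + 21
31: 13303 = 31·429 + 4
37: 13303 = 37·359 + 20
41: 13303 = 41·324 + 19
43: 13303 = 43·309 + 16
47: 13303 = 47·283 + 2
53: 13303 = 53·251

53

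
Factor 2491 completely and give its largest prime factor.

53

2491 = 47 · 53
53 is prime.
So 2491 = 47 · 53; the largest prime factor is 53.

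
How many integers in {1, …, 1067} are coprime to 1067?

960

Factor: 1067 = 11 · 97.
φ(1067) = (11−1) · (97−1) = 10 · 96 = 960.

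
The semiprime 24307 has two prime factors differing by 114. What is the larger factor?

Since p = q + 114, we have 24307 = q(q + 114), so q² + 114q − 24307 = 0.
Discriminant: 114² + 4·24307 = 12996 + 97228 = 110224; √110224 = 332.
q = (−114 + 332)/2 = 109, and p = q + 114 = 223.
Check: 109 · 223 = 24307.

223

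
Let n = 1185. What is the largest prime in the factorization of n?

1185 = 3 · 395
395 = 5 · 79
79 is prime.
So 1185 = 3 · 5 · 79; the largest prime factor is 79.

79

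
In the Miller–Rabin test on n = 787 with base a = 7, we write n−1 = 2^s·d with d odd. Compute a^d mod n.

1

787 − 1 = 786 = 2^1 · 393, so d = 393.
7^1 ≡ 7 (mod 787)
7^2 ≡ 7^2 = 49 ≡ 49 (mod 787)
7^4 ≡ 49^2 = 2401 ≡ 40 (mod 787)
7^8 ≡ 40^2 = 1600 ≡ 26 (mod 787)
7^16 ≡ 26^2 = 676 ≡ 676 (mod 787)
7^32 ≡ 676^2 = 456976 ≡ 516 (mod 787)
7^64 ≡ 516^2 = 266256 ≡ 250 (mod 787)
7^128 ≡ 250^2 = 62500 ≡ 327 (mod 787)
7^256 ≡ 327^2 = 106929 ≡ 684 (mod 787)
393 = 256 + 128 + 8 + 1 in binary powers of 2.
So 7^393 ≡ 684 · 327 · 26 · 7 ≡ 1 (mod 787).
Since 7^d ≡ 1 (mod 787), base 7 does not prove 787 composite.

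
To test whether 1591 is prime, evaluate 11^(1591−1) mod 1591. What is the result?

11^1 ≡ 11 (mod 1591)
11^2 ≡ 11^2 = 121 ≡ 121 (mod 1591)
11^4 ≡ 121^2 = 14641 ≡ 322 (mod 1591)
11^8 ≡ 322^2 = 103684 ≡ 269 (mod 1591)
11^16 ≡ 269^2 = 72361 ≡ 766 (mod 1591)
11^32 ≡ 766^2 = 586756 ≡ 1268 (mod 1591)
11^64 ≡ 1268^2 = 1607824 ≡ 914 (mod 1591)
11^128 ≡ 914^2 = 835396 ≡ 121 (mod 1591)
11^256 ≡ 121^2 = 14641 ≡ 322 (mod 1591)
11^512 ≡ 322^2 = 103684 ≡ 269 (mod 1591)
11^1024 ≡ 269^2 = 72361 ≡ 766 (mod 1591)
1590 = 1024 + 512 + 32 + 16 + 4 + 2 in binary powers of 2.
So 11^1590 ≡ 766 · 269 · 1268 · 766 · 322 · 121 ≡ 1000 (mod 1591).
Since 1000 ≠ 1, base 11 is a Fermat witness: 1591 is composite.

1000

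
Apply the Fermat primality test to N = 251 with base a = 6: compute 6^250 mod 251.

1

6^1 ≡ 6 (mod 251)
6^2 ≡ 6^2 = 36 ≡ 36 (mod 251)
6^4 ≡ 36^2 = 1296 ≡ 41 (mod 251)
6^8 ≡ 41^2 = 1681 ≡ 175 (mod 251)
6^16 ≡ 175^2 = 30625 ≡ 3 (mod 251)
6^32 ≡ 3^2 = 9 ≡ 9 (mod 251)
6^64 ≡ 9^2 = 81 ≡ 81 (mod 251)
6^128 ≡ 81^2 = 6561 ≡ 35 (mod 251)
250 = 128 + 64 + 32 + 16 + 8 + 2 in binary powers of 2.
So 6^250 ≡ 35 · 81 · 9 · 3 · 175 · 36 ≡ 1 (mod 251).
Since the result is 1, base 6 gives no evidence that 251 is composite.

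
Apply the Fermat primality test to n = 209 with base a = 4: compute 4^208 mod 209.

42

4^1 ≡ 4 (mod 209)
4^2 ≡ 4^2 = 16 ≡ 16 (mod 209)
4^4 ≡ 16^2 = 256 ≡ 47 (mod 209)
4^8 ≡ 47^2 = 2209 ≡ 119 (mod 209)
4^16 ≡ 119^2 = 14161 ≡ 158 (mod 209)
4^32 ≡ 158^2 = 24964 ≡ 93 (mod 209)
4^64 ≡ 93^2 = 8649 ≡ 80 (mod 209)
4^128 ≡ 80^2 = 6400 ≡ 130 (mod 209)
208 = 128 + 64 + 16 in binary powers of 2.
So 4^208 ≡ 130 · 80 · 158 ≡ 42 (mod 209).
Since 42 ≠ 1, base 4 is a Fermat witness: 209 is composite.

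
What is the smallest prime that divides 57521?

57521 is odd.
Digit sum 20, not divisible by 3.
Ends in 1: not divisible by 5.
7: 57521 = 7·8217 + 2
11: 57521 = 11·5229 + 2
13: 57521 = 13·4424 + 9
17: 57521 = 17·3383 + 10
19: 57521 = 19·3027 + 8
23: 57521 = 23·2500 + 21
29: 57521 = 29·1983 + 14
31: 57521 = 31·1855 + 16
37: 57521 = 37·1554 + 23
41: 57521 = 41·1402 + 39
43: 57521 = 43·1337 + 30
47: 57521 = 47·1223 + 40
53: 57521 = 53·1085 + 16
59: 57521 = 59·974 + 55
61: 57521 = 61·942 + 59
67: 57521 = 67·858 + 35
71: 57521 = 71·810 + 11
73: 57521 = 73·787 + 70
79: 57521 = 79·728 + 9
83: 57521 = 83·693 + 2
89: 57521 = 89·646 + 27
97: 57521 = 97·593

97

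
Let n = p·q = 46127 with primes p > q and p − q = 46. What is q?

193

Since p = q + 46, we have 46127 = q(q + 46), so q² + 46q − 46127 = 0.
Discriminant: 46² + 4·46127 = 2116 + 184508 = 186624; √186624 = 432.
q = (−46 + 432)/2 = 193, and p = q + 46 = 239.
Check: 193 · 239 = 46127.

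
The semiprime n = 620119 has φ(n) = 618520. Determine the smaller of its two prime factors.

φ(n) = (p−1)(q−1) = n − (p+q) + 1, so p + q = 620119 − 618520 + 1 = 1600.
p and q are the roots of t² − 1600t + 620119 = 0.
Discriminant: 1600² − 4·620119 = 2560000 − 2480476 = 79524; √79524 = 282.
q = (1600 − 282)/2 = 659, p = (1600 + 282)/2 = 941.
Check: 659 · 941 = 620119.

659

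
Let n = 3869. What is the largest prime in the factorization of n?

3869 = 53 · 73
73 is prime.
So 3869 = 53 · 73; the largest prime factor is 73.

73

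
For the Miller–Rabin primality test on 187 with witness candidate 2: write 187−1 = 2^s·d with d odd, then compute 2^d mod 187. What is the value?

151

187 − 1 = 186 = 2^1 · 93, so d = 93.
2^1 ≡ 2 (mod 187)
2^2 ≡ 2^2 = 4 ≡ 4 (mod 187)
2^4 ≡ 4^2 = 16 ≡ 16 (mod 187)
2^8 ≡ 16^2 = 256 ≡ 69 (mod 187)
2^16 ≡ 69^2 = 4761 ≡ 86 (mod 187)
2^32 ≡ 86^2 = 7396 ≡ 103 (mod 187)
2^64 ≡ 103^2 = 10609 ≡ 137 (mod 187)
93 = 64 + 16 + 8 + 4 + 1 in binary powers of 2.
So 2^93 ≡ 137 · 86 · 69 · 16 · 2 ≡ 151 (mod 187).
Squaring chain: 151; never reaches −1, so base 2 is a Miller–Rabin witness that 187 is composite.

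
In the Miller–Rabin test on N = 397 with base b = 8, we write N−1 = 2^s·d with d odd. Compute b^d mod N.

334

397 − 1 = 396 = 2^2 · 99, so d = 99.
8^1 ≡ 8 (mod 397)
8^2 ≡ 8^2 = 64 ≡ 64 (mod 397)
8^4 ≡ 64^2 = 4096 ≡ 126 (mod 397)
8^8 ≡ 126^2 = 15876 ≡ 393 (mod 397)
8^16 ≡ 393^2 = 154449 ≡ 16 (mod 397)
8^32 ≡ 16^2 = 256 ≡ 256 (mod 397)
8^64 ≡ 256^2 = 65536 ≡ 31 (mod 397)
99 = 64 + 32 + 2 + 1 in binary powers of 2.
So 8^99 ≡ 31 · 256 · 64 · 8 ≡ 334 (mod 397).
Squaring chain: 334 → 396; reaches −1, so base 8 does not prove 397 composite.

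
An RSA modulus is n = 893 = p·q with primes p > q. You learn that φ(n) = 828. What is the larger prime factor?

φ(n) = (p−1)(q−1) = n − (p+q) + 1, so p + q = 893 − 828 + 1 = 66.
p and q are the roots of t² − 66t + 893 = 0.
Discriminant: 66² − 4·893 = 4356 − 3572 = 784; √784 = 28.
q = (66 − 28)/2 = 19, p = (66 + 28)/2 = 47.
Check: 19 · 47 = 893.

47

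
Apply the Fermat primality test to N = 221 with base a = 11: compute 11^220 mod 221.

81

11^1 ≡ 11 (mod 221)
11^2 ≡ 11^2 = 121 ≡ 121 (mod 221)
11^4 ≡ 121^2 = 14641 ≡ 55 (mod 221)
11^8 ≡ 55^2 = 3025 ≡ 152 (mod 221)
11^16 ≡ 152^2 = 23104 ≡ 120 (mod 221)
11^32 ≡ 120^2 = 14400 ≡ 35 (mod 221)
11^64 ≡ 35^2 = 1225 ≡ 120 (mod 221)
11^128 ≡ 120^2 = 14400 ≡ 35 (mod 221)
220 = 128 + 64 + 16 + 8 + 4 in binary powers of 2.
So 11^220 ≡ 35 · 120 · 120 · 152 · 55 ≡ 81 (mod 221).
Since 81 ≠ 1, base 11 is a Fermat witness: 221 is composite.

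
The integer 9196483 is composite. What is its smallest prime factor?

9196483 is odd.
Digit sum 40, not divisible by 3.
Ends in 3: not divisible by 5.
7: 9196483 = 7·1313783 + 2
11: 9196483 = 11·836043 + 10
13: 9196483 = 13·707421 + 10
17: 9196483 = 17·540969 + 10
19: 9196483 = 19·484025 + 8
23: 9196483 = 23·399847 + 2
29: 9196483 = 29·317120 + 3
31: 9196483 = 31·296660 + 23
37: 9196483 = 37·248553 + 22
41: 9196483 = 41·224304 + 19
43: 9196483 = 43·213871 + 30
47: 9196483 = 47·195669 + 40
53: 9196483 = 53·173518 + 29
59: 9196483 = 59·155872 + 35
61: 9196483 = 61·150762 + 1
67: 9196483 = 67·137260 + 63
71: 9196483 = 71·129527 + 66
73: 9196483 = 73·125979 + 16
79: 9196483 = 79·116411 + 14
83: 9196483 = 83·110801

83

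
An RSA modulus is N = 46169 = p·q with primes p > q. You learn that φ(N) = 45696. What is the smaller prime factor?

137

φ(n) = (p−1)(q−1) = n − (p+q) + 1, so p + q = 46169 − 45696 + 1 = 474.
p and q are the roots of t² − 474t + 46169 = 0.
Discriminant: 474² − 4·46169 = 224676 − 184676 = 40000; √40000 = 200.
q = (474 − 200)/2 = 137, p = (474 + 200)/2 = 337.
Check: 137 · 337 = 46169.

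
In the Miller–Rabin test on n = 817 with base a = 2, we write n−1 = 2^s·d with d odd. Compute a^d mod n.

297

817 − 1 = 816 = 2^4 · 51, so d = 51.
2^1 ≡ 2 (mod 817)
2^2 ≡ 2^2 = 4 ≡ 4 (mod 817)
2^4 ≡ 4^2 = 16 ≡ 16 (mod 817)
2^8 ≡ 16^2 = 256 ≡ 256 (mod 817)
2^16 ≡ 256^2 = 65536 ≡ 176 (mod 817)
2^32 ≡ 176^2 = 30976 ≡ 747 (mod 817)
51 = 32 + 16 + 2 + 1 in binary powers of 2.
So 2^51 ≡ 747 · 176 · 4 · 2 ≡ 297 (mod 817).
Squaring chain: 297 → 790 → 729 → 391; never reaches −1, so base 2 is a Miller–Rabin witness that 817 is composite.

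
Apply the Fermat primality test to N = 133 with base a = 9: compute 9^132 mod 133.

9^1 ≡ 9 (mod 133)
9^2 ≡ 9^2 = 81 ≡ 81 (mod 133)
9^4 ≡ 81^2 = 6561 ≡ 44 (mod 133)
9^8 ≡ 44^2 = 1936 ≡ 74 (mod 133)
9^16 ≡ 74^2 = 5476 ≡ 23 (mod 133)
9^32 ≡ 23^2 = 529 ≡ 130 (mod 133)
9^64 ≡ 130^2 = 16900 ≡ 9 (mod 133)
9^128 ≡ 9^2 = 81 ≡ 81 (mod 133)
132 = 128 + 4 in binary powers of 2.
So 9^132 ≡ 81 · 44 ≡ 106 (mod 133).
Since 106 ≠ 1, base 9 is a Fermat witness: 133 is composite.

106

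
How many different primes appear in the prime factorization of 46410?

46410 = 2 · 23205
23205 = 3 · 7735
7735 = 5 · 1547
1547 = 7 · 221
221 = 13 · 17
46410 = 2 · 3 · 5 · 7 · 13 · 17, which has 6 distinct prime factors.

6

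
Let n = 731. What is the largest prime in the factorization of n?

43

731 = 17 · 43
43 is prime.
So 731 = 17 · 43; the largest prime factor is 43.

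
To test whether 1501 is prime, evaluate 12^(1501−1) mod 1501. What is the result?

12^1 ≡ 12 (mod 1501)
12^2 ≡ 12^2 = 144 ≡ 144 (mod 1501)
12^4 ≡ 144^2 = 20736 ≡ 1223 (mod 1501)
12^8 ≡ 1223^2 = 1495729 ≡ 733 (mod 1501)
12^16 ≡ 733^2 = 537289 ≡ 1432 (mod 1501)
12^32 ≡ 1432^2 = 2050624 ≡ 258 (mod 1501)
12^64 ≡ 258^2 = 66564 ≡ 520 (mod 1501)
12^128 ≡ 520^2 = 270400 ≡ 220 (mod 1501)
12^256 ≡ 220^2 = 48400 ≡ 368 (mod 1501)
12^512 ≡ 368^2 = 135424 ≡ 334 (mod 1501)
12^1024 ≡ 334^2 = 111556 ≡ 482 (mod 1501)
1500 = 1024 + 256 + 128 + 64 + 16 + 8 + 4 in binary powers of 2.
So 12^1500 ≡ 482 · 368 · 220 · 520 · 1432 · 733 · 1223 ≡ 571 (mod 1501).
Since 571 ≠ 1, base 12 is a Fermat witness: 1501 is composite.

571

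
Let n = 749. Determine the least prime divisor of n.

7

749 is odd.
Digit sum 20, not divisible by 3.
Ends in 9: not divisible by 5.
7: 749 = 7·107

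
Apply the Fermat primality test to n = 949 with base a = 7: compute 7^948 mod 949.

7^1 ≡ 7 (mod 949)
7^2 ≡ 7^2 = 49 ≡ 49 (mod 949)
7^4 ≡ 49^2 = 2401 ≡ 503 (mod 949)
7^8 ≡ 503^2 = 253009 ≡ 575 (mod 949)
7^16 ≡ 575^2 = 330625 ≡ 373 (mod 949)
7^32 ≡ 373^2 = 139129 ≡ 575 (mod 949)
7^64 ≡ 575^2 = 330625 ≡ 373 (mod 949)
7^128 ≡ 373^2 = 139129 ≡ 575 (mod 949)
7^256 ≡ 575^2 = 330625 ≡ 373 (mod 949)
7^512 ≡ 373^2 = 139129 ≡ 575 (mod 949)
948 = 512 + 256 + 128 + 32 + 16 + 4 in binary powers of 2.
So 7^948 ≡ 575 · 373 · 575 · 575 · 373 · 503 ≡ 729 (mod 949).
Since 729 ≠ 1, base 7 is a Fermat witness: 949 is composite.

729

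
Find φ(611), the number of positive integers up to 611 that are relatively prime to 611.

552

Factor: 611 = 13 · 47.
φ(611) = (13−1) · (47−1) = 12 · 46 = 552.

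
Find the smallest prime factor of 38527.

38527 is odd.
Digit sum 25, not divisible by 3.
Ends in 7: not divisible by 5.
7: 38527 = 7·5503 + 6
11: 38527 = 11·3502 + 5
13: 38527 = 13·2963 + 8
17: 38527 = 17·2266 + 5
19: 38527 = 19·2027 + 14
23: 38527 = 23·1675 + 2
29: 38527 = 29·1328 + 15
31: 38527 = 31·1242 + 25
37: 38527 = 37·1041 + 10
41: 38527 = 41·939 + 28
43: 38527 = 43·895 + 42
47: 38527 = 47·819 + 34
53: 38527 = 53·726 + 49
59: 38527 = 59·653

59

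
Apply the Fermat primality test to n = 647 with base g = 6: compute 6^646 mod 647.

1

6^1 ≡ 6 (mod 647)
6^2 ≡ 6^2 = 36 ≡ 36 (mod 647)
6^4 ≡ 36^2 = 1296 ≡ 2 (mod 647)
6^8 ≡ 2^2 = 4 ≡ 4 (mod 647)
6^16 ≡ 4^2 = 16 ≡ 16 (mod 647)
6^32 ≡ 16^2 = 256 ≡ 256 (mod 647)
6^64 ≡ 256^2 = 65536 ≡ 189 (mod 647)
6^128 ≡ 189^2 = 35721 ≡ 136 (mod 647)
6^256 ≡ 136^2 = 18496 ≡ 380 (mod 647)
6^512 ≡ 380^2 = 144400 ≡ 119 (mod 647)
646 = 512 + 128 + 4 + 2 in binary powers of 2.
So 6^646 ≡ 119 · 136 · 2 · 36 ≡ 1 (mod 647).
Since the result is 1, base 6 gives no evidence that 647 is composite.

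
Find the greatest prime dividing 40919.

83

40919 = 17 · 2407
2407 = 29 · 83
83 is prime.
So 40919 = 17 · 29 · 83; the largest prime factor is 83.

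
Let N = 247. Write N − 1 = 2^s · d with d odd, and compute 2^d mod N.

247 − 1 = 246 = 2^1 · 123, so d = 123.
2^1 ≡ 2 (mod 247)
2^2 ≡ 2^2 = 4 ≡ 4 (mod 247)
2^4 ≡ 4^2 = 16 ≡ 16 (mod 247)
2^8 ≡ 16^2 = 256 ≡ 9 (mod 247)
2^16 ≡ 9^2 = 81 ≡ 81 (mod 247)
2^32 ≡ 81^2 = 6561 ≡ 139 (mod 247)
2^64 ≡ 139^2 = 19321 ≡ 55 (mod 247)
123 = 64 + 32 + 16 + 8 + 2 + 1 in binary powers of 2.
So 2^123 ≡ 55 · 139 · 81 · 9 · 4 · 2 ≡ 164 (mod 247).
Squaring chain: 164; never reaches −1, so base 2 is a Miller–Rabin witness that 247 is composite.

164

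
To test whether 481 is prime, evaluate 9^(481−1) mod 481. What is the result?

9^1 ≡ 9 (mod 481)
9^2 ≡ 9^2 = 81 ≡ 81 (mod 481)
9^4 ≡ 81^2 = 6561 ≡ 308 (mod 481)
9^8 ≡ 308^2 = 94864 ≡ 107 (mod 481)
9^16 ≡ 107^2 = 11449 ≡ 386 (mod 481)
9^32 ≡ 386^2 = 148996 ≡ 367 (mod 481)
9^64 ≡ 367^2 = 134689 ≡ 9 (mod 481)
9^128 ≡ 9^2 = 81 ≡ 81 (mod 481)
9^256 ≡ 81^2 = 6561 ≡ 308 (mod 481)
480 = 256 + 128 + 64 + 32 in binary powers of 2.
So 9^480 ≡ 308 · 81 · 9 · 367 ≡ 248 (mod 481).
Since 248 ≠ 1, base 9 is a Fermat witness: 481 is composite.

248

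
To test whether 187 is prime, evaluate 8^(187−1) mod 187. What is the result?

47

8^1 ≡ 8 (mod 187)
8^2 ≡ 8^2 = 64 ≡ 64 (mod 187)
8^4 ≡ 64^2 = 4096 ≡ 169 (mod 187)
8^8 ≡ 169^2 = 28561 ≡ 137 (mod 187)
8^16 ≡ 137^2 = 18769 ≡ 69 (mod 187)
8^32 ≡ 69^2 = 4761 ≡ 86 (mod 187)
8^64 ≡ 86^2 = 7396 ≡ 103 (mod 187)
8^128 ≡ 103^2 = 10609 ≡ 137 (mod 187)
186 = 128 + 32 + 16 + 8 + 2 in binary powers of 2.
So 8^186 ≡ 137 · 86 · 69 · 137 · 64 ≡ 47 (mod 187).
Since 47 ≠ 1, base 8 is a Fermat witness: 187 is composite.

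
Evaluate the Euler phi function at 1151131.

1115520

Factor: 1151131 = 61 · 113 · 167.
φ(1151131) = (61−1) · (113−1) · (167−1) = 60 · 112 · 166 = 1115520.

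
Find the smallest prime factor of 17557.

17557 is odd.
Digit sum 25, not divisible by 3.
Ends in 7: not divisible by 5.
7: 17557 = 7·2508 + 1
11: 17557 = 11·1596 + 1
13: 17557 = 13·1350 + 7
17: 17557 = 17·1032 + 13
19: 17557 = 19·924 + 1
23: 17557 = 23·763 + 8
29: 17557 = 29·605 + 12
31: 17557 = 31·566 + 11
37: 17557 = 37·474 + 19
41: 17557 = 41·428 + 9
43: 17557 = 43·408 + 13
47: 17557 = 47·373 + 26
53: 17557 = 53·331 + 14
59: 17557 = 59·297 + 34
61: 17557 = 61·287 + 50
67: 17557 = 67·262 + 3
71: 17557 = 71·247 + 20
73: 17557 = 73·240 + 37
79: 17557 = 79·222 + 19
83: 17557 = 83·211 + 44
89: 17557 = 89·197 + 24
97: 17557 = 97·181

97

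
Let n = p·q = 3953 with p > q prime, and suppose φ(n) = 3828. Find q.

φ(n) = (p−1)(q−1) = n − (p+q) + 1, so p + q = 3953 − 3828 + 1 = 126.
p and q are the roots of t² − 126t + 3953 = 0.
Discriminant: 126² − 4·3953 = 15876 − 15812 = 64; √64 = 8.
q = (126 − 8)/2 = 59, p = (126 + 8)/2 = 67.
Check: 59 · 67 = 3953.

59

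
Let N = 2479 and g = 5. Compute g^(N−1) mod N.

5^1 ≡ 5 (mod 2479)
5^2 ≡ 5^2 = 25 ≡ 25 (mod 2479)
5^4 ≡ 25^2 = 625 ≡ 625 (mod 2479)
5^8 ≡ 625^2 = 390625 ≡ 1422 (mod 2479)
5^16 ≡ 1422^2 = 2022084 ≡ 1699 (mod 2479)
5^32 ≡ 1699^2 = 2886601 ≡ 1045 (mod 2479)
5^64 ≡ 1045^2 = 1092025 ≡ 1265 (mod 2479)
5^128 ≡ 1265^2 = 1600225 ≡ 1270 (mod 2479)
5^256 ≡ 1270^2 = 1612900 ≡ 1550 (mod 2479)
5^512 ≡ 1550^2 = 2402500 ≡ 349 (mod 2479)
5^1024 ≡ 349^2 = 121801 ≡ 330 (mod 2479)
5^2048 ≡ 330^2 = 108900 ≡ 2303 (mod 2479)
2478 = 2048 + 256 + 128 + 32 + 8 + 4 + 2 in binary powers of 2.
So 5^2478 ≡ 2303 · 1550 · 1270 · 1045 · 1422 · 625 · 25 ≡ 545 (mod 2479).
Since 545 ≠ 1, base 5 is a Fermat witness: 2479 is composite.

545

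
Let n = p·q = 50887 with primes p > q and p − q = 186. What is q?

151

Since p = q + 186, we have 50887 = q(q + 186), so q² + 186q − 50887 = 0.
Discriminant: 186² + 4·50887 = 34596 + 203548 = 238144; √238144 = 488.
q = (−186 + 488)/2 = 151, and p = q + 186 = 337.
Check: 151 · 337 = 50887.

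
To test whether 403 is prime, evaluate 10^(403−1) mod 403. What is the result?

10^1 ≡ 10 (mod 403)
10^2 ≡ 10^2 = 100 ≡ 100 (mod 403)
10^4 ≡ 100^2 = 10000 ≡ 328 (mod 403)
10^8 ≡ 328^2 = 107584 ≡ 386 (mod 403)
10^16 ≡ 386^2 = 148996 ≡ 289 (mod 403)
10^32 ≡ 289^2 = 83521 ≡ 100 (mod 403)
10^64 ≡ 100^2 = 10000 ≡ 328 (mod 403)
10^128 ≡ 328^2 = 107584 ≡ 386 (mod 403)
10^256 ≡ 386^2 = 148996 ≡ 289 (mod 403)
402 = 256 + 128 + 16 + 2 in binary powers of 2.
So 10^402 ≡ 289 · 386 · 289 · 100 ≡ 66 (mod 403).
Since 66 ≠ 1, base 10 is a Fermat witness: 403 is composite.

66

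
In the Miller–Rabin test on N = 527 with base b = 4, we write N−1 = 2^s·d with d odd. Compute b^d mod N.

527 − 1 = 526 = 2^1 · 263, so d = 263.
4^1 ≡ 4 (mod 527)
4^2 ≡ 4^2 = 16 ≡ 16 (mod 527)
4^4 ≡ 16^2 = 256 ≡ 256 (mod 527)
4^8 ≡ 256^2 = 65536 ≡ 188 (mod 527)
4^16 ≡ 188^2 = 35344 ≡ 35 (mod 527)
4^32 ≡ 35^2 = 1225 ≡ 171 (mod 527)
4^64 ≡ 171^2 = 29241 ≡ 256 (mod 527)
4^128 ≡ 256^2 = 65536 ≡ 188 (mod 527)
4^256 ≡ 188^2 = 35344 ≡ 35 (mod 527)
263 = 256 + 4 + 2 + 1 in binary powers of 2.
So 4^263 ≡ 35 · 256 · 16 · 4 ≡ 64 (mod 527).
Squaring chain: 64; never reaches −1, so base 4 is a Miller–Rabin witness that 527 is composite.

64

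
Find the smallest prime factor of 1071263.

59

1071263 is odd.
Digit sum 20, not divisible by 3.
Ends in 3: not divisible by 5.
7: 1071263 = 7·153037 + 4
11: 1071263 = 11·97387 + 6
13: 1071263 = 13·82404 + 11
17: 1071263 = 17·63015 + 8
19: 1071263 = 19·56382 + 5
23: 1071263 = 23·46576 + 15
29: 1071263 = 29·36940 + 3
31: 1071263 = 31·34556 + 27
37: 1071263 = 37·28953 + 2
41: 1071263 = 41·26128 + 15
43: 1071263 = 43·24913 + 4
47: 1071263 = 47·22792 + 39
53: 1071263 = 53·20212 + 27
59: 1071263 = 59·18157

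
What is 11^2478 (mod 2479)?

1148

11^1 ≡ 11 (mod 2479)
11^2 ≡ 11^2 = 121 ≡ 121 (mod 2479)
11^4 ≡ 121^2 = 14641 ≡ 2246 (mod 2479)
11^8 ≡ 2246^2 = 5044516 ≡ 2230 (mod 2479)
11^16 ≡ 2230^2 = 4972900 ≡ 26 (mod 2479)
11^32 ≡ 26^2 = 676 ≡ 676 (mod 2479)
11^64 ≡ 676^2 = 456976 ≡ 840 (mod 2479)
11^128 ≡ 840^2 = 705600 ≡ 1564 (mod 2479)
11^256 ≡ 1564^2 = 2446096 ≡ 1802 (mod 2479)
11^512 ≡ 1802^2 = 3247204 ≡ 2193 (mod 2479)
11^1024 ≡ 2193^2 = 4809249 ≡ 2468 (mod 2479)
11^2048 ≡ 2468^2 = 6091024 ≡ 121 (mod 2479)
2478 = 2048 + 256 + 128 + 32 + 8 + 4 + 2 in binary powers of 2.
So 11^2478 ≡ 121 · 1802 · 1564 · 676 · 2230 · 2246 · 121 ≡ 1148 (mod 2479).
Since 1148 ≠ 1, base 11 is a Fermat witness: 2479 is composite.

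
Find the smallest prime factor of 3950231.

3950231 is odd.
Digit sum 23, not divisible by 3.
Ends in 1: not divisible by 5.
7: 3950231 = 7·564318 + 5
11: 3950231 = 11·359111 + 10
13: 3950231 = 13·303863 + 12
17: 3950231 = 17·232366 + 9
19: 3950231 = 19·207906 + 17
23: 3950231 = 23·171749 + 4
29: 3950231 = 29·136214 + 25
31: 3950231 = 31·127426 + 25
37: 3950231 = 37·106763

37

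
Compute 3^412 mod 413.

3^1 ≡ 3 (mod 413)
3^2 ≡ 3^2 = 9 ≡ 9 (mod 413)
3^4 ≡ 9^2 = 81 ≡ 81 (mod 413)
3^8 ≡ 81^2 = 6561 ≡ 366 (mod 413)
3^16 ≡ 366^2 = 133956 ≡ 144 (mod 413)
3^32 ≡ 144^2 = 20736 ≡ 86 (mod 413)
3^64 ≡ 86^2 = 7396 ≡ 375 (mod 413)
3^128 ≡ 375^2 = 140625 ≡ 205 (mod 413)
3^256 ≡ 205^2 = 42025 ≡ 312 (mod 413)
412 = 256 + 128 + 16 + 8 + 4 in binary powers of 2.
So 3^412 ≡ 312 · 205 · 144 · 366 · 81 ≡ 375 (mod 413).
Since 375 ≠ 1, base 3 is a Fermat witness: 413 is composite.

375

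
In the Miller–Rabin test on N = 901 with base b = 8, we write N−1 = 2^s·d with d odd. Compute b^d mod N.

901 − 1 = 900 = 2^2 · 225, so d = 225.
8^1 ≡ 8 (mod 901)
8^2 ≡ 8^2 = 64 ≡ 64 (mod 901)
8^4 ≡ 64^2 = 4096 ≡ 492 (mod 901)
8^8 ≡ 492^2 = 242064 ≡ 596 (mod 901)
8^16 ≡ 596^2 = 355216 ≡ 222 (mod 901)
8^32 ≡ 222^2 = 49284 ≡ 630 (mod 901)
8^64 ≡ 630^2 = 396900 ≡ 460 (mod 901)
8^128 ≡ 460^2 = 211600 ≡ 766 (mod 901)
225 = 128 + 64 + 32 + 1 in binary powers of 2.
So 8^225 ≡ 766 · 460 · 630 · 8 ≡ 875 (mod 901).
Squaring chain: 875 → 676; never reaches −1, so base 8 is a Miller–Rabin witness that 901 is composite.

875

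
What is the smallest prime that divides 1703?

1703 is odd.
Digit sum 11, not divisible by 3.
Ends in 3: not divisible by 5.
7: 1703 = 7·243 + 2
11: 1703 = 11·154 + 9
13: 1703 = 13·131

13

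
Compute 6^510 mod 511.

6^1 ≡ 6 (mod 511)
6^2 ≡ 6^2 = 36 ≡ 36 (mod 511)
6^4 ≡ 36^2 = 1296 ≡ 274 (mod 511)
6^8 ≡ 274^2 = 75076 ≡ 470 (mod 511)
6^16 ≡ 470^2 = 220900 ≡ 148 (mod 511)
6^32 ≡ 148^2 = 21904 ≡ 442 (mod 511)
6^64 ≡ 442^2 = 195364 ≡ 162 (mod 511)
6^128 ≡ 162^2 = 26244 ≡ 183 (mod 511)
6^256 ≡ 183^2 = 33489 ≡ 274 (mod 511)
510 = 256 + 128 + 64 + 32 + 16 + 8 + 4 + 2 in binary powers of 2.
So 6^510 ≡ 274 · 183 · 162 · 442 · 148 · 470 · 274 · 36 ≡ 155 (mod 511).
Since 155 ≠ 1, base 6 is a Fermat witness: 511 is composite.

155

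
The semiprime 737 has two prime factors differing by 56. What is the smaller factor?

Since p = q + 56, we have 737 = q(q + 56), so q² + 56q − 737 = 0.
Discriminant: 56² + 4·737 = 3136 + 2948 = 6084; √6084 = 78.
q = (−56 + 78)/2 = 11, and p = q + 56 = 67.
Check: 11 · 67 = 737.

11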